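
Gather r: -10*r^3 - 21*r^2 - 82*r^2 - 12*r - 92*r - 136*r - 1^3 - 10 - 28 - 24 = -10*r^3 - 103*r^2 - 240*r - 63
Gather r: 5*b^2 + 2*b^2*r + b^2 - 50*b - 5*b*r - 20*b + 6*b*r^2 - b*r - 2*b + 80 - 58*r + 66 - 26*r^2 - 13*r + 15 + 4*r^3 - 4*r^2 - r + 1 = 6*b^2 - 72*b + 4*r^3 + r^2*(6*b - 30) + r*(2*b^2 - 6*b - 72) + 162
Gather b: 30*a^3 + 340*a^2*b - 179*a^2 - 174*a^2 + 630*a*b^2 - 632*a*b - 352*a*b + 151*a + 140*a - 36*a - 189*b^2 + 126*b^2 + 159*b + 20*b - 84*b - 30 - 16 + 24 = 30*a^3 - 353*a^2 + 255*a + b^2*(630*a - 63) + b*(340*a^2 - 984*a + 95) - 22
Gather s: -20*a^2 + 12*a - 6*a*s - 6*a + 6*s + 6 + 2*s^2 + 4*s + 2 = -20*a^2 + 6*a + 2*s^2 + s*(10 - 6*a) + 8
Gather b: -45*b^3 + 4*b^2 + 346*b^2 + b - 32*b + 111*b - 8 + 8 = -45*b^3 + 350*b^2 + 80*b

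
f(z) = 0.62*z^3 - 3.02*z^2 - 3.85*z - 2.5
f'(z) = 1.86*z^2 - 6.04*z - 3.85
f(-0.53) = -1.40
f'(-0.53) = -0.13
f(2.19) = -18.90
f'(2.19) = -8.16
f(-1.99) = -11.68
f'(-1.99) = 15.54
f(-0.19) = -1.88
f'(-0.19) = -2.64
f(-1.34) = -4.26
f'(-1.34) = 7.58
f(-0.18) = -1.91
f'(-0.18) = -2.70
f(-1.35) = -4.33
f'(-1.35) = 7.69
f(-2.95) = -33.34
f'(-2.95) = 30.15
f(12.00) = 587.78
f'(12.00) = 191.51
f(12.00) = 587.78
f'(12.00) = 191.51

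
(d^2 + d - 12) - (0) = d^2 + d - 12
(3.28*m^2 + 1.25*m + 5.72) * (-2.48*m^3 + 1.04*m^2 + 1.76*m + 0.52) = -8.1344*m^5 + 0.3112*m^4 - 7.1128*m^3 + 9.8544*m^2 + 10.7172*m + 2.9744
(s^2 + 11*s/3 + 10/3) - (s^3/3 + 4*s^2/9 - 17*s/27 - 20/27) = -s^3/3 + 5*s^2/9 + 116*s/27 + 110/27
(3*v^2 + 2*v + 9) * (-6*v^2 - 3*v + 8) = -18*v^4 - 21*v^3 - 36*v^2 - 11*v + 72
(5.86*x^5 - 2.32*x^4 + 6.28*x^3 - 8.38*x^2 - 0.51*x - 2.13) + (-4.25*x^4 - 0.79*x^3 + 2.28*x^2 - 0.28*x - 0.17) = 5.86*x^5 - 6.57*x^4 + 5.49*x^3 - 6.1*x^2 - 0.79*x - 2.3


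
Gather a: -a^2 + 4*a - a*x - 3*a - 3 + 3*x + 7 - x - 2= -a^2 + a*(1 - x) + 2*x + 2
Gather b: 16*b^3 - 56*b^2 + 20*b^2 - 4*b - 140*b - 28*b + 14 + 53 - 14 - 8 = 16*b^3 - 36*b^2 - 172*b + 45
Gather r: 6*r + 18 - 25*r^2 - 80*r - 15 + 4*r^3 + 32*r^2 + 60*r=4*r^3 + 7*r^2 - 14*r + 3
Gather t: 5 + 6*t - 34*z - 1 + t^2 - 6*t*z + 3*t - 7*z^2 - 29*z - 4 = t^2 + t*(9 - 6*z) - 7*z^2 - 63*z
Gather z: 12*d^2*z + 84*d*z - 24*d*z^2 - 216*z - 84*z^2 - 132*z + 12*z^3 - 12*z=12*z^3 + z^2*(-24*d - 84) + z*(12*d^2 + 84*d - 360)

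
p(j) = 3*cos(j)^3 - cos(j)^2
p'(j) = -9*sin(j)*cos(j)^2 + 2*sin(j)*cos(j) = (2 - 9*cos(j))*sin(j)*cos(j)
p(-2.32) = -1.41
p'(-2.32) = 4.05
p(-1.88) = -0.18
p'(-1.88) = 1.37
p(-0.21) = 1.85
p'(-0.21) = 1.39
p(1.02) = 0.16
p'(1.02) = -1.21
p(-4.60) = -0.02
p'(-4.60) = -0.34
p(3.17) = -4.00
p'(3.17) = 0.31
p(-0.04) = 1.99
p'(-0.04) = 0.28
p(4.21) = -0.57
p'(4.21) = 2.67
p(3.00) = -3.89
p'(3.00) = -1.52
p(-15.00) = -1.89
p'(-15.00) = 4.37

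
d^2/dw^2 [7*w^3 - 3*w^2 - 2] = 42*w - 6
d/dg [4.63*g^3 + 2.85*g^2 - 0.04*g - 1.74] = 13.89*g^2 + 5.7*g - 0.04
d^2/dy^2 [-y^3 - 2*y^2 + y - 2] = -6*y - 4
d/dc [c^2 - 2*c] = 2*c - 2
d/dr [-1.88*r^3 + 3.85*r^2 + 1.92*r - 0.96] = -5.64*r^2 + 7.7*r + 1.92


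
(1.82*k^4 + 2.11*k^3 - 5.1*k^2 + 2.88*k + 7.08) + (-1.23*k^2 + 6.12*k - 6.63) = 1.82*k^4 + 2.11*k^3 - 6.33*k^2 + 9.0*k + 0.45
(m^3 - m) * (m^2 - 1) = m^5 - 2*m^3 + m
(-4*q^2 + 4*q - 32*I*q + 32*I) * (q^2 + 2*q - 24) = -4*q^4 - 4*q^3 - 32*I*q^3 + 104*q^2 - 32*I*q^2 - 96*q + 832*I*q - 768*I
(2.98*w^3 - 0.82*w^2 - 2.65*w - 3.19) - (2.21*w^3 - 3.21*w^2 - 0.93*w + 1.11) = 0.77*w^3 + 2.39*w^2 - 1.72*w - 4.3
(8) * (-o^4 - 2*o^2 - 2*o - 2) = -8*o^4 - 16*o^2 - 16*o - 16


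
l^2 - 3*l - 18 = (l - 6)*(l + 3)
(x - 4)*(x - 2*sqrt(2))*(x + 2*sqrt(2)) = x^3 - 4*x^2 - 8*x + 32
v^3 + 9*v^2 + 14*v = v*(v + 2)*(v + 7)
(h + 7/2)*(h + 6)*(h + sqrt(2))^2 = h^4 + 2*sqrt(2)*h^3 + 19*h^3/2 + 23*h^2 + 19*sqrt(2)*h^2 + 19*h + 42*sqrt(2)*h + 42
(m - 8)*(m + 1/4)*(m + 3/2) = m^3 - 25*m^2/4 - 109*m/8 - 3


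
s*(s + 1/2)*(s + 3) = s^3 + 7*s^2/2 + 3*s/2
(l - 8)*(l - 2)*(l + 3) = l^3 - 7*l^2 - 14*l + 48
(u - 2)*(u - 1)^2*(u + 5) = u^4 + u^3 - 15*u^2 + 23*u - 10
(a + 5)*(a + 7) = a^2 + 12*a + 35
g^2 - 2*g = g*(g - 2)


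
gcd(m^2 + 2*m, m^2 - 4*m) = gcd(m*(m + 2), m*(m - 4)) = m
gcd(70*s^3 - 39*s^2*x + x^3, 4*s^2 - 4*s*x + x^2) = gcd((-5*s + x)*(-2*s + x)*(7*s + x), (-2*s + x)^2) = -2*s + x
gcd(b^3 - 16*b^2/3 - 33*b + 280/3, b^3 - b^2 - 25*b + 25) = b + 5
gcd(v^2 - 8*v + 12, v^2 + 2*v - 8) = v - 2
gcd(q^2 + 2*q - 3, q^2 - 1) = q - 1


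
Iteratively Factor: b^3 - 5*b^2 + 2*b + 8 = (b - 2)*(b^2 - 3*b - 4) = (b - 2)*(b + 1)*(b - 4)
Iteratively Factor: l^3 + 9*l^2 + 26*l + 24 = (l + 2)*(l^2 + 7*l + 12) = (l + 2)*(l + 3)*(l + 4)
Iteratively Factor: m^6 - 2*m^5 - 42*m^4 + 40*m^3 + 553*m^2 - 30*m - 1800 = (m + 3)*(m^5 - 5*m^4 - 27*m^3 + 121*m^2 + 190*m - 600) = (m + 3)^2*(m^4 - 8*m^3 - 3*m^2 + 130*m - 200) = (m - 2)*(m + 3)^2*(m^3 - 6*m^2 - 15*m + 100) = (m - 2)*(m + 3)^2*(m + 4)*(m^2 - 10*m + 25) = (m - 5)*(m - 2)*(m + 3)^2*(m + 4)*(m - 5)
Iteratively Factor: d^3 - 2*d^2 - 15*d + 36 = (d - 3)*(d^2 + d - 12) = (d - 3)^2*(d + 4)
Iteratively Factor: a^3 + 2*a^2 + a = (a + 1)*(a^2 + a) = (a + 1)^2*(a)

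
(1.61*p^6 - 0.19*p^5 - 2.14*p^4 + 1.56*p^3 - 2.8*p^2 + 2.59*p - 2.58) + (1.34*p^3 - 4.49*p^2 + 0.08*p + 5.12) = 1.61*p^6 - 0.19*p^5 - 2.14*p^4 + 2.9*p^3 - 7.29*p^2 + 2.67*p + 2.54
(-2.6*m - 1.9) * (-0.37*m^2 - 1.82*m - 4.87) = 0.962*m^3 + 5.435*m^2 + 16.12*m + 9.253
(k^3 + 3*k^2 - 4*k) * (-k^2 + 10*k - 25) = -k^5 + 7*k^4 + 9*k^3 - 115*k^2 + 100*k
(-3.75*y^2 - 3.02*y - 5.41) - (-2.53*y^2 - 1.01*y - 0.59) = -1.22*y^2 - 2.01*y - 4.82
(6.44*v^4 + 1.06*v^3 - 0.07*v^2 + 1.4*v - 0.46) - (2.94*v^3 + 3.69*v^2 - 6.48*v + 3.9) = 6.44*v^4 - 1.88*v^3 - 3.76*v^2 + 7.88*v - 4.36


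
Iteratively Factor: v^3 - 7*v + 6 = (v - 1)*(v^2 + v - 6) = (v - 1)*(v + 3)*(v - 2)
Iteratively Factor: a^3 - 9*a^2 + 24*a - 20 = (a - 2)*(a^2 - 7*a + 10) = (a - 5)*(a - 2)*(a - 2)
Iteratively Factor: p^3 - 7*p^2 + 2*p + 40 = (p + 2)*(p^2 - 9*p + 20) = (p - 5)*(p + 2)*(p - 4)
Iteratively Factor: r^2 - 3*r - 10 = (r + 2)*(r - 5)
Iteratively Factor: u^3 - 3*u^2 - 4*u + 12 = (u - 2)*(u^2 - u - 6) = (u - 2)*(u + 2)*(u - 3)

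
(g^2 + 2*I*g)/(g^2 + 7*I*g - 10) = g/(g + 5*I)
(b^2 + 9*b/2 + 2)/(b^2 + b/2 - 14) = (2*b + 1)/(2*b - 7)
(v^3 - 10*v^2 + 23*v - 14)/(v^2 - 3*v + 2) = v - 7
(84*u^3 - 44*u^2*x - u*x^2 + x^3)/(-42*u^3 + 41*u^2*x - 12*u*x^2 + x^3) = (-42*u^2 + u*x + x^2)/(21*u^2 - 10*u*x + x^2)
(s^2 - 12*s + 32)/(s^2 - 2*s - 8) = (s - 8)/(s + 2)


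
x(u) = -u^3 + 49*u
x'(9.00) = -194.00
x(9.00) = -288.00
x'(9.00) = -194.00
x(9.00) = -288.00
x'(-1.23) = 44.46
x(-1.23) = -58.41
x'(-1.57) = 41.61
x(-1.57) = -73.06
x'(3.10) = 20.17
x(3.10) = 122.11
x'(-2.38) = 32.01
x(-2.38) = -103.14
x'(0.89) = 46.62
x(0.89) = 42.91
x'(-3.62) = 9.69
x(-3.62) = -129.94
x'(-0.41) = 48.50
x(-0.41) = -20.02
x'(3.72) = 7.48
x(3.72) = 130.80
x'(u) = 49 - 3*u^2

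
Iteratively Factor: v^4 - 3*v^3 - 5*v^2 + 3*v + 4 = (v - 4)*(v^3 + v^2 - v - 1) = (v - 4)*(v + 1)*(v^2 - 1) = (v - 4)*(v + 1)^2*(v - 1)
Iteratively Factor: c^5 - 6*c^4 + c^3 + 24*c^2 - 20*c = (c - 5)*(c^4 - c^3 - 4*c^2 + 4*c) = (c - 5)*(c - 1)*(c^3 - 4*c) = c*(c - 5)*(c - 1)*(c^2 - 4) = c*(c - 5)*(c - 2)*(c - 1)*(c + 2)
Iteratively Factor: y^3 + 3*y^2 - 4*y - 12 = (y - 2)*(y^2 + 5*y + 6) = (y - 2)*(y + 2)*(y + 3)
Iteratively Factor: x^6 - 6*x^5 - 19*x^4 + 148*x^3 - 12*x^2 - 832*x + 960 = (x - 5)*(x^5 - x^4 - 24*x^3 + 28*x^2 + 128*x - 192) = (x - 5)*(x + 3)*(x^4 - 4*x^3 - 12*x^2 + 64*x - 64) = (x - 5)*(x + 3)*(x + 4)*(x^3 - 8*x^2 + 20*x - 16) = (x - 5)*(x - 2)*(x + 3)*(x + 4)*(x^2 - 6*x + 8) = (x - 5)*(x - 2)^2*(x + 3)*(x + 4)*(x - 4)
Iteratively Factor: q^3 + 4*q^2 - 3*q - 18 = (q - 2)*(q^2 + 6*q + 9) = (q - 2)*(q + 3)*(q + 3)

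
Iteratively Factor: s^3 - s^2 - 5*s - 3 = (s - 3)*(s^2 + 2*s + 1) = (s - 3)*(s + 1)*(s + 1)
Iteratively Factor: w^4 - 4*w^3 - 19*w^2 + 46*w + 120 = (w - 4)*(w^3 - 19*w - 30) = (w - 4)*(w + 3)*(w^2 - 3*w - 10) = (w - 4)*(w + 2)*(w + 3)*(w - 5)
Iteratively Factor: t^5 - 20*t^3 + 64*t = (t - 2)*(t^4 + 2*t^3 - 16*t^2 - 32*t) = (t - 2)*(t + 2)*(t^3 - 16*t) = t*(t - 2)*(t + 2)*(t^2 - 16) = t*(t - 2)*(t + 2)*(t + 4)*(t - 4)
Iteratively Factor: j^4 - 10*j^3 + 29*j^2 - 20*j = (j - 4)*(j^3 - 6*j^2 + 5*j) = j*(j - 4)*(j^2 - 6*j + 5) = j*(j - 5)*(j - 4)*(j - 1)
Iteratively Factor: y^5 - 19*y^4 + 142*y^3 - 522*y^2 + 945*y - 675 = (y - 3)*(y^4 - 16*y^3 + 94*y^2 - 240*y + 225) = (y - 5)*(y - 3)*(y^3 - 11*y^2 + 39*y - 45) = (y - 5)*(y - 3)^2*(y^2 - 8*y + 15) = (y - 5)*(y - 3)^3*(y - 5)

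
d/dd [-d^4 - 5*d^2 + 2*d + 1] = -4*d^3 - 10*d + 2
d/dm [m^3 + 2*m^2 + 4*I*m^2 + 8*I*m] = 3*m^2 + m*(4 + 8*I) + 8*I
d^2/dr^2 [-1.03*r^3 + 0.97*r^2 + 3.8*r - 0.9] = 1.94 - 6.18*r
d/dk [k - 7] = 1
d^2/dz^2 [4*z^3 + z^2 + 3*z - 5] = 24*z + 2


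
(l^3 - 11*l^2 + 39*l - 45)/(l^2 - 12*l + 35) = (l^2 - 6*l + 9)/(l - 7)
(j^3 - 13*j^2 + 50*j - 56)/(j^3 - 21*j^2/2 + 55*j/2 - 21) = 2*(j - 4)/(2*j - 3)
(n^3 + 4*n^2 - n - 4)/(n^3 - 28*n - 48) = (n^2 - 1)/(n^2 - 4*n - 12)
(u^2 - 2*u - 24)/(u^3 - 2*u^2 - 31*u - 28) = (u - 6)/(u^2 - 6*u - 7)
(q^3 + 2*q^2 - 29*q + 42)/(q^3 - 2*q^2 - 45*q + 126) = (q - 2)/(q - 6)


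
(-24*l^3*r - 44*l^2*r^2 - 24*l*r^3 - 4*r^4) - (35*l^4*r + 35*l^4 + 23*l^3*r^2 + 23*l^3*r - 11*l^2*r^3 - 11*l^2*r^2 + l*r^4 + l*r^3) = -35*l^4*r - 35*l^4 - 23*l^3*r^2 - 47*l^3*r + 11*l^2*r^3 - 33*l^2*r^2 - l*r^4 - 25*l*r^3 - 4*r^4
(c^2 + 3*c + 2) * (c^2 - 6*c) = c^4 - 3*c^3 - 16*c^2 - 12*c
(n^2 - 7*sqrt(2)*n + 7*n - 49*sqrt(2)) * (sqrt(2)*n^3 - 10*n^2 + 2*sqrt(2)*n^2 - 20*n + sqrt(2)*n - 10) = sqrt(2)*n^5 - 24*n^4 + 9*sqrt(2)*n^4 - 216*n^3 + 85*sqrt(2)*n^3 - 360*n^2 + 637*sqrt(2)*n^2 - 168*n + 1050*sqrt(2)*n + 490*sqrt(2)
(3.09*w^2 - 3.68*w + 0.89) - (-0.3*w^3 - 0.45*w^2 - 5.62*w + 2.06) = 0.3*w^3 + 3.54*w^2 + 1.94*w - 1.17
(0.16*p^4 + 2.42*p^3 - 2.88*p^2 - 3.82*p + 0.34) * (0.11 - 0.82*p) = -0.1312*p^5 - 1.9668*p^4 + 2.6278*p^3 + 2.8156*p^2 - 0.699*p + 0.0374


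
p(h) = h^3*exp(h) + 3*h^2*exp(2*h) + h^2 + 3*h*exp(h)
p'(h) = h^3*exp(h) + 6*h^2*exp(2*h) + 3*h^2*exp(h) + 6*h*exp(2*h) + 3*h*exp(h) + 2*h + 3*exp(h)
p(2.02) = 807.52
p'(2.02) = 2306.73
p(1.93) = 623.56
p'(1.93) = 1801.41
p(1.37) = 115.37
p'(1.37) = 364.71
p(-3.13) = 8.10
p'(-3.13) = -6.52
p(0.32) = 2.05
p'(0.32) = 11.37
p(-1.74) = 1.47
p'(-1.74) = -2.96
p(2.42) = 2468.85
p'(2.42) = 6757.45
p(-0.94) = -0.14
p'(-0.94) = -1.15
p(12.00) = 11443587859688.44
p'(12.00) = 24794176211343.82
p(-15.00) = 225.00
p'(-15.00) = -30.00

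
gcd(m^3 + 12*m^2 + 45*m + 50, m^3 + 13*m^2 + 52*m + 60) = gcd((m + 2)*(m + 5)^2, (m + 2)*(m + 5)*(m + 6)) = m^2 + 7*m + 10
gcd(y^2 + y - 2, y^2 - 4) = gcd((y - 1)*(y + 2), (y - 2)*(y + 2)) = y + 2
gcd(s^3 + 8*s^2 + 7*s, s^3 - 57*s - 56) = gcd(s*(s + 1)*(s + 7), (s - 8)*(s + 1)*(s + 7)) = s^2 + 8*s + 7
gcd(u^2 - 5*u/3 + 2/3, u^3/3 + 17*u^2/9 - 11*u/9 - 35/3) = 1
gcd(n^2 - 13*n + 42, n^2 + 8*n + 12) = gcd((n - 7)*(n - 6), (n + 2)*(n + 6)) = 1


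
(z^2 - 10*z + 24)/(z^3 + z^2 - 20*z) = (z - 6)/(z*(z + 5))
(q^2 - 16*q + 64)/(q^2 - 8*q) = (q - 8)/q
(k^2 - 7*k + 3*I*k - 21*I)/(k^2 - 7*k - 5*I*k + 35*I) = (k + 3*I)/(k - 5*I)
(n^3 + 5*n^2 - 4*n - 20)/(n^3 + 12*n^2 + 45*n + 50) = (n - 2)/(n + 5)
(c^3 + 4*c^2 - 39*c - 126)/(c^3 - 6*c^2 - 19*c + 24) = (c^2 + c - 42)/(c^2 - 9*c + 8)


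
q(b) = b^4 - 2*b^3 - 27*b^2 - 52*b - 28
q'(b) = 4*b^3 - 6*b^2 - 54*b - 52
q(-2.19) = 0.39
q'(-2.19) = -4.53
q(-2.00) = 0.00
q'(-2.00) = 0.00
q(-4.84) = 366.71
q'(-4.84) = -384.71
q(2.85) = -375.83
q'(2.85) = -162.04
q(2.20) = -270.95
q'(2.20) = -157.25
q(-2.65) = 6.73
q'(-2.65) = -25.47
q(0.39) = -52.48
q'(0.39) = -73.74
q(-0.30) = -14.77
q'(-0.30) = -36.45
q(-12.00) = 20900.00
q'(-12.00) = -7180.00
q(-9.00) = 6272.00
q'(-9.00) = -2968.00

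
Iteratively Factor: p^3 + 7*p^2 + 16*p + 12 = (p + 2)*(p^2 + 5*p + 6) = (p + 2)*(p + 3)*(p + 2)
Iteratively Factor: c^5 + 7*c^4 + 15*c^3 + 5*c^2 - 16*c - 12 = (c + 3)*(c^4 + 4*c^3 + 3*c^2 - 4*c - 4) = (c + 2)*(c + 3)*(c^3 + 2*c^2 - c - 2) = (c + 2)^2*(c + 3)*(c^2 - 1) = (c + 1)*(c + 2)^2*(c + 3)*(c - 1)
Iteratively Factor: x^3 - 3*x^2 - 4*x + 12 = (x - 3)*(x^2 - 4) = (x - 3)*(x + 2)*(x - 2)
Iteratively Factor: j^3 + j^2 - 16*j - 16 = (j - 4)*(j^2 + 5*j + 4) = (j - 4)*(j + 1)*(j + 4)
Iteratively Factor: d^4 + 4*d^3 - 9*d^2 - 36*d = (d - 3)*(d^3 + 7*d^2 + 12*d) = d*(d - 3)*(d^2 + 7*d + 12) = d*(d - 3)*(d + 3)*(d + 4)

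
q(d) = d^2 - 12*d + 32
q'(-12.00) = -36.00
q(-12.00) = 320.00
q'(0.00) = -12.00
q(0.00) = 32.00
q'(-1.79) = -15.58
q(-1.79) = 56.68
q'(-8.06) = -28.12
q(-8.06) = 193.68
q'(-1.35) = -14.70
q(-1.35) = 50.02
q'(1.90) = -8.20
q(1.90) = 12.81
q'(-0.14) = -12.28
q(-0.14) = 33.70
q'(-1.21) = -14.42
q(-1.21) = 47.98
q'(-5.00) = -22.00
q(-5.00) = 117.00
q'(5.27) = -1.46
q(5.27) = -3.47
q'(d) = 2*d - 12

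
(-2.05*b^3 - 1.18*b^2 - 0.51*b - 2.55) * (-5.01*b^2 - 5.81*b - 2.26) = 10.2705*b^5 + 17.8223*b^4 + 14.0439*b^3 + 18.4054*b^2 + 15.9681*b + 5.763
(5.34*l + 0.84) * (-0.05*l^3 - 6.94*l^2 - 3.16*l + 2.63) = -0.267*l^4 - 37.1016*l^3 - 22.704*l^2 + 11.3898*l + 2.2092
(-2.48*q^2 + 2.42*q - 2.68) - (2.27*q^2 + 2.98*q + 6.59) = -4.75*q^2 - 0.56*q - 9.27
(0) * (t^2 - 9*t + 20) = 0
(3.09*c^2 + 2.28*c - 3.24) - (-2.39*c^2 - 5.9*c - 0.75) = 5.48*c^2 + 8.18*c - 2.49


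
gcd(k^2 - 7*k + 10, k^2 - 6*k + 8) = k - 2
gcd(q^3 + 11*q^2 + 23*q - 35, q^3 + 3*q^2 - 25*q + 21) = q^2 + 6*q - 7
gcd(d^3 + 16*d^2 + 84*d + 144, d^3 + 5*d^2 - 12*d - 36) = d + 6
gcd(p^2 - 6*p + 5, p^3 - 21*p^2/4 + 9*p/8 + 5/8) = p - 5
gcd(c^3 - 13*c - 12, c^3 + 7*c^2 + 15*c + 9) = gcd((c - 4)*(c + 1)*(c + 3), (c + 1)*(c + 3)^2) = c^2 + 4*c + 3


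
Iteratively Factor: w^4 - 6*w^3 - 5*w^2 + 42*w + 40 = (w - 5)*(w^3 - w^2 - 10*w - 8) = (w - 5)*(w - 4)*(w^2 + 3*w + 2) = (w - 5)*(w - 4)*(w + 1)*(w + 2)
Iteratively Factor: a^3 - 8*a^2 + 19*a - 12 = (a - 1)*(a^2 - 7*a + 12) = (a - 3)*(a - 1)*(a - 4)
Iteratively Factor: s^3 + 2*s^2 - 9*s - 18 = (s + 3)*(s^2 - s - 6) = (s + 2)*(s + 3)*(s - 3)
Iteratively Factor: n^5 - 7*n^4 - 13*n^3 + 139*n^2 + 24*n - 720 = (n - 4)*(n^4 - 3*n^3 - 25*n^2 + 39*n + 180) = (n - 4)*(n + 3)*(n^3 - 6*n^2 - 7*n + 60) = (n - 4)^2*(n + 3)*(n^2 - 2*n - 15) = (n - 5)*(n - 4)^2*(n + 3)*(n + 3)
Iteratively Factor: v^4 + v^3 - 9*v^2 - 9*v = (v + 3)*(v^3 - 2*v^2 - 3*v) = (v - 3)*(v + 3)*(v^2 + v) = v*(v - 3)*(v + 3)*(v + 1)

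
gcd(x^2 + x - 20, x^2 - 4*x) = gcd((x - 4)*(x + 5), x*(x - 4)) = x - 4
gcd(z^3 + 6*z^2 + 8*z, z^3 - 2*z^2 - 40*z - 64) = z^2 + 6*z + 8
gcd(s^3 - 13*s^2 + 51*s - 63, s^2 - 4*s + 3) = s - 3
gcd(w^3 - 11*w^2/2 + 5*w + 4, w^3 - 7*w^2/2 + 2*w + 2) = w^2 - 3*w/2 - 1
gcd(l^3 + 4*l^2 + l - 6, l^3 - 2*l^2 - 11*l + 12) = l^2 + 2*l - 3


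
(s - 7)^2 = s^2 - 14*s + 49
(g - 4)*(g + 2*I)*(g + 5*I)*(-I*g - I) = -I*g^4 + 7*g^3 + 3*I*g^3 - 21*g^2 + 14*I*g^2 - 28*g - 30*I*g - 40*I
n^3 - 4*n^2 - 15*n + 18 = (n - 6)*(n - 1)*(n + 3)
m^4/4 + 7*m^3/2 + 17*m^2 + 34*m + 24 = (m/4 + 1/2)*(m + 2)*(m + 4)*(m + 6)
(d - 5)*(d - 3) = d^2 - 8*d + 15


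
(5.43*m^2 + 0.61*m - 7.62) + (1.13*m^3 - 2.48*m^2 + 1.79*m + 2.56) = 1.13*m^3 + 2.95*m^2 + 2.4*m - 5.06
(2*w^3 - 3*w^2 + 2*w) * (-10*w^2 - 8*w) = -20*w^5 + 14*w^4 + 4*w^3 - 16*w^2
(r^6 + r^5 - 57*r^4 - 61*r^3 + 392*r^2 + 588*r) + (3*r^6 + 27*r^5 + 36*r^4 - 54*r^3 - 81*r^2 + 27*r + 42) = 4*r^6 + 28*r^5 - 21*r^4 - 115*r^3 + 311*r^2 + 615*r + 42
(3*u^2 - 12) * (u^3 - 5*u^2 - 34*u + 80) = 3*u^5 - 15*u^4 - 114*u^3 + 300*u^2 + 408*u - 960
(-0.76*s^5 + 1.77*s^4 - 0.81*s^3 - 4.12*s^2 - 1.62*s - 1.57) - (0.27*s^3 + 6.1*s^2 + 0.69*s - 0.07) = -0.76*s^5 + 1.77*s^4 - 1.08*s^3 - 10.22*s^2 - 2.31*s - 1.5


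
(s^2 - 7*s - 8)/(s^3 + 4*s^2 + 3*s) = (s - 8)/(s*(s + 3))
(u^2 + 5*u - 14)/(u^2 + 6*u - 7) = (u - 2)/(u - 1)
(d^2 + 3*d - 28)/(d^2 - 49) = (d - 4)/(d - 7)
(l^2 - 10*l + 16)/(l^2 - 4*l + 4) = (l - 8)/(l - 2)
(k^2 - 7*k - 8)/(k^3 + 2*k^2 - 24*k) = (k^2 - 7*k - 8)/(k*(k^2 + 2*k - 24))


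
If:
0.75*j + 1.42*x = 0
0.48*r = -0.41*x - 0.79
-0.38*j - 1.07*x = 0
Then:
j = 0.00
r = -1.65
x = 0.00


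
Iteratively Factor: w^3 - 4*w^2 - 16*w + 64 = (w + 4)*(w^2 - 8*w + 16) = (w - 4)*(w + 4)*(w - 4)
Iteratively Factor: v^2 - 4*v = (v)*(v - 4)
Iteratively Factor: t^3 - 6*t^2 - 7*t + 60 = (t - 4)*(t^2 - 2*t - 15) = (t - 5)*(t - 4)*(t + 3)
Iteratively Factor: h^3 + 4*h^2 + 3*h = (h + 3)*(h^2 + h) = (h + 1)*(h + 3)*(h)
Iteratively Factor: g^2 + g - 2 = (g - 1)*(g + 2)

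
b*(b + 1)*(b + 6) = b^3 + 7*b^2 + 6*b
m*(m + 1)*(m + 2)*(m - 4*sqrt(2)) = m^4 - 4*sqrt(2)*m^3 + 3*m^3 - 12*sqrt(2)*m^2 + 2*m^2 - 8*sqrt(2)*m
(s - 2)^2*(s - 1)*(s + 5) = s^4 - 17*s^2 + 36*s - 20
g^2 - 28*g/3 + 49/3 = (g - 7)*(g - 7/3)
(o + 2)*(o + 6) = o^2 + 8*o + 12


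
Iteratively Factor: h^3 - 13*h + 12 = (h - 3)*(h^2 + 3*h - 4) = (h - 3)*(h + 4)*(h - 1)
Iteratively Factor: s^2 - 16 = (s + 4)*(s - 4)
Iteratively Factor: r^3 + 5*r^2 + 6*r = (r + 2)*(r^2 + 3*r) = r*(r + 2)*(r + 3)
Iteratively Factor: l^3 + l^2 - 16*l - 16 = (l + 4)*(l^2 - 3*l - 4) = (l - 4)*(l + 4)*(l + 1)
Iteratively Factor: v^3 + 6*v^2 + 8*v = (v + 2)*(v^2 + 4*v) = (v + 2)*(v + 4)*(v)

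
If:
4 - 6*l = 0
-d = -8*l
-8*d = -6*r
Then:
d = 16/3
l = 2/3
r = 64/9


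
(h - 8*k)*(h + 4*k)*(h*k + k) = h^3*k - 4*h^2*k^2 + h^2*k - 32*h*k^3 - 4*h*k^2 - 32*k^3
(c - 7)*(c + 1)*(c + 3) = c^3 - 3*c^2 - 25*c - 21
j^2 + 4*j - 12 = (j - 2)*(j + 6)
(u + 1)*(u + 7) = u^2 + 8*u + 7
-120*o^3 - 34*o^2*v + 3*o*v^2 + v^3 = (-6*o + v)*(4*o + v)*(5*o + v)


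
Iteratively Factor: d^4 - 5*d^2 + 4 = (d + 1)*(d^3 - d^2 - 4*d + 4) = (d - 2)*(d + 1)*(d^2 + d - 2) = (d - 2)*(d - 1)*(d + 1)*(d + 2)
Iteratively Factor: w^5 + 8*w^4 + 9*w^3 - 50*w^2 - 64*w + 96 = (w + 3)*(w^4 + 5*w^3 - 6*w^2 - 32*w + 32) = (w + 3)*(w + 4)*(w^3 + w^2 - 10*w + 8) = (w - 1)*(w + 3)*(w + 4)*(w^2 + 2*w - 8) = (w - 2)*(w - 1)*(w + 3)*(w + 4)*(w + 4)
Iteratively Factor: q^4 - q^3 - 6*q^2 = (q + 2)*(q^3 - 3*q^2) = q*(q + 2)*(q^2 - 3*q) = q*(q - 3)*(q + 2)*(q)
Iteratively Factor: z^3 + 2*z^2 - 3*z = (z - 1)*(z^2 + 3*z) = z*(z - 1)*(z + 3)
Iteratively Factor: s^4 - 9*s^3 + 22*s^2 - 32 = (s - 4)*(s^3 - 5*s^2 + 2*s + 8) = (s - 4)*(s + 1)*(s^2 - 6*s + 8) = (s - 4)^2*(s + 1)*(s - 2)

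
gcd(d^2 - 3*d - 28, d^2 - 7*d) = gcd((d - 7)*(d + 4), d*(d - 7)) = d - 7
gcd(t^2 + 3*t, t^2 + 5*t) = t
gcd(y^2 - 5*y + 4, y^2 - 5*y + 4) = y^2 - 5*y + 4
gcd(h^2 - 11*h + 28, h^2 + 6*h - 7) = 1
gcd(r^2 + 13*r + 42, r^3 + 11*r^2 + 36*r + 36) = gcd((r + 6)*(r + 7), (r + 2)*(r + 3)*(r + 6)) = r + 6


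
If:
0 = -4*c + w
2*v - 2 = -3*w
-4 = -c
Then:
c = 4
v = -23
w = 16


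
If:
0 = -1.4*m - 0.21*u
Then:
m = -0.15*u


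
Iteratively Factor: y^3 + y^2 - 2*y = (y + 2)*(y^2 - y) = y*(y + 2)*(y - 1)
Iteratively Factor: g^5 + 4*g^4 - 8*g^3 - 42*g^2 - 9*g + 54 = (g + 3)*(g^4 + g^3 - 11*g^2 - 9*g + 18) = (g - 3)*(g + 3)*(g^3 + 4*g^2 + g - 6) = (g - 3)*(g - 1)*(g + 3)*(g^2 + 5*g + 6) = (g - 3)*(g - 1)*(g + 3)^2*(g + 2)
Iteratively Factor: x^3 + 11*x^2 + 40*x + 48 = (x + 3)*(x^2 + 8*x + 16) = (x + 3)*(x + 4)*(x + 4)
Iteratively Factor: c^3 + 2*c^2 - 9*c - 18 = (c + 3)*(c^2 - c - 6) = (c - 3)*(c + 3)*(c + 2)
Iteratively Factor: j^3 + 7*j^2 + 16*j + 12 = (j + 3)*(j^2 + 4*j + 4) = (j + 2)*(j + 3)*(j + 2)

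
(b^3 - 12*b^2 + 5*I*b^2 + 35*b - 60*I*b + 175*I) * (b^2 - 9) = b^5 - 12*b^4 + 5*I*b^4 + 26*b^3 - 60*I*b^3 + 108*b^2 + 130*I*b^2 - 315*b + 540*I*b - 1575*I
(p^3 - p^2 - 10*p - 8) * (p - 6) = p^4 - 7*p^3 - 4*p^2 + 52*p + 48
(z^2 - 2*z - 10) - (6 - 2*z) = z^2 - 16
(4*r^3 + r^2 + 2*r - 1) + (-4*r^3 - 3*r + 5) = r^2 - r + 4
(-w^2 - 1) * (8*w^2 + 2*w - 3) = -8*w^4 - 2*w^3 - 5*w^2 - 2*w + 3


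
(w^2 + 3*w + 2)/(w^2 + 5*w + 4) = (w + 2)/(w + 4)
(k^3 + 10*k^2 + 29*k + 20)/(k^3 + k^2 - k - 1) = (k^2 + 9*k + 20)/(k^2 - 1)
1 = 1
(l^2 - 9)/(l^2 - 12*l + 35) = (l^2 - 9)/(l^2 - 12*l + 35)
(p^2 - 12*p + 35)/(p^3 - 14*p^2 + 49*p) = (p - 5)/(p*(p - 7))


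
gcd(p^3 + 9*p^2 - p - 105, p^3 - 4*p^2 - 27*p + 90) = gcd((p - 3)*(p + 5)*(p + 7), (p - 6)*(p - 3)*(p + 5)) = p^2 + 2*p - 15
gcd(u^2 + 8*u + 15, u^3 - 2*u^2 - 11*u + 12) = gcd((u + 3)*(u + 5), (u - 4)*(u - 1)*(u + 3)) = u + 3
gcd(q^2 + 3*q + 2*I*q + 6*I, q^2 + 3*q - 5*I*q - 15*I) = q + 3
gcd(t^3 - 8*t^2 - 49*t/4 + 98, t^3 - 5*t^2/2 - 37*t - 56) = t^2 - 9*t/2 - 28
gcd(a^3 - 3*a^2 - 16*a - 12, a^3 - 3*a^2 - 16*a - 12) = a^3 - 3*a^2 - 16*a - 12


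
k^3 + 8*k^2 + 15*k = k*(k + 3)*(k + 5)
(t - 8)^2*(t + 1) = t^3 - 15*t^2 + 48*t + 64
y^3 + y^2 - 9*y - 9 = (y - 3)*(y + 1)*(y + 3)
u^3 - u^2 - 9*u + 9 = (u - 3)*(u - 1)*(u + 3)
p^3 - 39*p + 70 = (p - 5)*(p - 2)*(p + 7)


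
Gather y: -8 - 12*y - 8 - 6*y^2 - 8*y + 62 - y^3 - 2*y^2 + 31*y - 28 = -y^3 - 8*y^2 + 11*y + 18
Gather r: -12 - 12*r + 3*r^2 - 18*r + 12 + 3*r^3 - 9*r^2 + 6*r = 3*r^3 - 6*r^2 - 24*r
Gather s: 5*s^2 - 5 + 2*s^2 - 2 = 7*s^2 - 7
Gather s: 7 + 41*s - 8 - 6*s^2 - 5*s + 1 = -6*s^2 + 36*s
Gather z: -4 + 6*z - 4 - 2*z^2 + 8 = -2*z^2 + 6*z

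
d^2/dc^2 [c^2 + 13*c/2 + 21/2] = 2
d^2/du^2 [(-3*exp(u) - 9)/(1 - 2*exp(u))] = (42*exp(u) + 21)*exp(u)/(8*exp(3*u) - 12*exp(2*u) + 6*exp(u) - 1)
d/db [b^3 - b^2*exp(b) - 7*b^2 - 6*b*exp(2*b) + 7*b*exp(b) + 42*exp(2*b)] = -b^2*exp(b) + 3*b^2 - 12*b*exp(2*b) + 5*b*exp(b) - 14*b + 78*exp(2*b) + 7*exp(b)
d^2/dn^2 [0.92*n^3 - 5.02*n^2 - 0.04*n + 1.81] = 5.52*n - 10.04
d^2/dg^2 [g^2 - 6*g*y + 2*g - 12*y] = 2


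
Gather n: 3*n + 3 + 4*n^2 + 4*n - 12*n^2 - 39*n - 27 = -8*n^2 - 32*n - 24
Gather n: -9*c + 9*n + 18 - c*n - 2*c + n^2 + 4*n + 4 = -11*c + n^2 + n*(13 - c) + 22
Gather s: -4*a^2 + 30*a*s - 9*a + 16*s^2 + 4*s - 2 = -4*a^2 - 9*a + 16*s^2 + s*(30*a + 4) - 2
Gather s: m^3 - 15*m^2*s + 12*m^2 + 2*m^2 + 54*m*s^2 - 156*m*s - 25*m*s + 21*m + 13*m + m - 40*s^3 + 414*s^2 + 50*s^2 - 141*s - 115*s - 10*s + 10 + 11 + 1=m^3 + 14*m^2 + 35*m - 40*s^3 + s^2*(54*m + 464) + s*(-15*m^2 - 181*m - 266) + 22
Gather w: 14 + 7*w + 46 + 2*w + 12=9*w + 72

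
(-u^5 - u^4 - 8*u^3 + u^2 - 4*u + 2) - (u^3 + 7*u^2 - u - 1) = -u^5 - u^4 - 9*u^3 - 6*u^2 - 3*u + 3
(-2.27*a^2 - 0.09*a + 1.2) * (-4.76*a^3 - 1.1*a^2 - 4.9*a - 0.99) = 10.8052*a^5 + 2.9254*a^4 + 5.51*a^3 + 1.3683*a^2 - 5.7909*a - 1.188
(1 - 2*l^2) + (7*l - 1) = -2*l^2 + 7*l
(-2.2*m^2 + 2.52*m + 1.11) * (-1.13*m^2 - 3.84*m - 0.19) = 2.486*m^4 + 5.6004*m^3 - 10.5131*m^2 - 4.7412*m - 0.2109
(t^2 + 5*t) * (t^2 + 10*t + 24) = t^4 + 15*t^3 + 74*t^2 + 120*t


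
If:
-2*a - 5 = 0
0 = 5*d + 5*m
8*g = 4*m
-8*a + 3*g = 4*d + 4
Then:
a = -5/2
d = 32/11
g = -16/11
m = -32/11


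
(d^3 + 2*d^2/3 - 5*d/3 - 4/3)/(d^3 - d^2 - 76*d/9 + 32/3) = 3*(d^2 + 2*d + 1)/(3*d^2 + d - 24)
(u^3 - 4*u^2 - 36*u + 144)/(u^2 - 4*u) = u - 36/u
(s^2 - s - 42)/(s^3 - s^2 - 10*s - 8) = (-s^2 + s + 42)/(-s^3 + s^2 + 10*s + 8)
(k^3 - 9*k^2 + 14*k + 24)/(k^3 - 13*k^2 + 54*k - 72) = (k + 1)/(k - 3)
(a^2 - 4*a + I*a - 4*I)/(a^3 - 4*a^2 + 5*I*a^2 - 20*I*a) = (a + I)/(a*(a + 5*I))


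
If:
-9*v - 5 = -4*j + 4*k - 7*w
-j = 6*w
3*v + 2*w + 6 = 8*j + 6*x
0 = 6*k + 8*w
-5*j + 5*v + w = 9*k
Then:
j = -225/493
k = -50/493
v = -645/986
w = 75/986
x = 2577/1972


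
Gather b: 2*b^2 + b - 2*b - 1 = 2*b^2 - b - 1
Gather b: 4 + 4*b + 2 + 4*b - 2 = 8*b + 4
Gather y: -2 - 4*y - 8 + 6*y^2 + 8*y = 6*y^2 + 4*y - 10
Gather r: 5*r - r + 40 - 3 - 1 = 4*r + 36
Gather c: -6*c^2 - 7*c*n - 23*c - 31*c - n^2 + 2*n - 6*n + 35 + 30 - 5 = -6*c^2 + c*(-7*n - 54) - n^2 - 4*n + 60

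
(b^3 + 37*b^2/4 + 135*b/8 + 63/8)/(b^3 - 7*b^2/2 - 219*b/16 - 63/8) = 2*(2*b^2 + 17*b + 21)/(4*b^2 - 17*b - 42)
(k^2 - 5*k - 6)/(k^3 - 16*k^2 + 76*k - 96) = (k + 1)/(k^2 - 10*k + 16)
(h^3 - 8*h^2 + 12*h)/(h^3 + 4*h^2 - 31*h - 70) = h*(h^2 - 8*h + 12)/(h^3 + 4*h^2 - 31*h - 70)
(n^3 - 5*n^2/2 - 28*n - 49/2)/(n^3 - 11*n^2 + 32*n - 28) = (2*n^2 + 9*n + 7)/(2*(n^2 - 4*n + 4))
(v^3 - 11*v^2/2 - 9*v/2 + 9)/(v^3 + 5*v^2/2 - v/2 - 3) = (v - 6)/(v + 2)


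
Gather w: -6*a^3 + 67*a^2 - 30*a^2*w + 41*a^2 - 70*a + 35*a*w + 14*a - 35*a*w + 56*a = -6*a^3 - 30*a^2*w + 108*a^2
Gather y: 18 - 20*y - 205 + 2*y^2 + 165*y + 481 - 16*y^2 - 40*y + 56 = -14*y^2 + 105*y + 350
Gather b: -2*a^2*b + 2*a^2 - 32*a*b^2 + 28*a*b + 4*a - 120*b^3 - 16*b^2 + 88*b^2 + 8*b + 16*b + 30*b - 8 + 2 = 2*a^2 + 4*a - 120*b^3 + b^2*(72 - 32*a) + b*(-2*a^2 + 28*a + 54) - 6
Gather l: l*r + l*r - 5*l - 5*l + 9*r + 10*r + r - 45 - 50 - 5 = l*(2*r - 10) + 20*r - 100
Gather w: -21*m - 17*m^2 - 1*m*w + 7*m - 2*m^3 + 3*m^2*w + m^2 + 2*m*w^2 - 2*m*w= -2*m^3 - 16*m^2 + 2*m*w^2 - 14*m + w*(3*m^2 - 3*m)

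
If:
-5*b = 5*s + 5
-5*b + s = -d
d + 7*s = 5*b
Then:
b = -1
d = -5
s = 0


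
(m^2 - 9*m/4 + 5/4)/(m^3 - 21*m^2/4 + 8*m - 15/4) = 1/(m - 3)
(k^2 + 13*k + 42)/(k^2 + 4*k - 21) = (k + 6)/(k - 3)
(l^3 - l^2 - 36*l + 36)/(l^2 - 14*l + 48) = (l^2 + 5*l - 6)/(l - 8)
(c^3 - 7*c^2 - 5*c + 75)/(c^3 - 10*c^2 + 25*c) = (c + 3)/c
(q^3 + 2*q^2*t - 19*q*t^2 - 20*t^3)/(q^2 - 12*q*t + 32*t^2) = (q^2 + 6*q*t + 5*t^2)/(q - 8*t)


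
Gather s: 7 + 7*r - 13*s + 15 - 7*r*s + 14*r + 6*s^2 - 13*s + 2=21*r + 6*s^2 + s*(-7*r - 26) + 24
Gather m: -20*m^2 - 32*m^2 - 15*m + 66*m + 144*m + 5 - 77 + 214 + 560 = -52*m^2 + 195*m + 702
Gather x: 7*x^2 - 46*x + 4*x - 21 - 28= 7*x^2 - 42*x - 49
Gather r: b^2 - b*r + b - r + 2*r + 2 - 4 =b^2 + b + r*(1 - b) - 2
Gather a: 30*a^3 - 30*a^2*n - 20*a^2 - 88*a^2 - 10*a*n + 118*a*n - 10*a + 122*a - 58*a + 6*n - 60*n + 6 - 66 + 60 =30*a^3 + a^2*(-30*n - 108) + a*(108*n + 54) - 54*n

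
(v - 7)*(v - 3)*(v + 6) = v^3 - 4*v^2 - 39*v + 126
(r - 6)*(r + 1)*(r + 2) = r^3 - 3*r^2 - 16*r - 12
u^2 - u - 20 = (u - 5)*(u + 4)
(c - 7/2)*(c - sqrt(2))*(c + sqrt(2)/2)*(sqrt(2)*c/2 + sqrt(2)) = sqrt(2)*c^4/2 - 3*sqrt(2)*c^3/4 - c^3/2 - 4*sqrt(2)*c^2 + 3*c^2/4 + 3*sqrt(2)*c/4 + 7*c/2 + 7*sqrt(2)/2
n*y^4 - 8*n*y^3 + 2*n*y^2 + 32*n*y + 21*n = (y - 7)*(y - 3)*(y + 1)*(n*y + n)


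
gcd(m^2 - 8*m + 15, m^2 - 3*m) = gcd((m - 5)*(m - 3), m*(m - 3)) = m - 3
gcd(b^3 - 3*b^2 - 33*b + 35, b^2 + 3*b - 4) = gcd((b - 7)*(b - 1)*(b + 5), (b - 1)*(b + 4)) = b - 1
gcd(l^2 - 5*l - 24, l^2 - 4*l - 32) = l - 8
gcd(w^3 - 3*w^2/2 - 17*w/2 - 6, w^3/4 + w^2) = 1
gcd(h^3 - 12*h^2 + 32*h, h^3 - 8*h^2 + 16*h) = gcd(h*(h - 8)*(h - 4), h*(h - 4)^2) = h^2 - 4*h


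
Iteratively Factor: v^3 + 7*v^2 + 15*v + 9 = (v + 1)*(v^2 + 6*v + 9) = (v + 1)*(v + 3)*(v + 3)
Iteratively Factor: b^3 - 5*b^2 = (b)*(b^2 - 5*b) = b^2*(b - 5)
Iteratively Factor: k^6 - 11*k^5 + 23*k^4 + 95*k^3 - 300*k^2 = (k + 3)*(k^5 - 14*k^4 + 65*k^3 - 100*k^2) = k*(k + 3)*(k^4 - 14*k^3 + 65*k^2 - 100*k) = k*(k - 5)*(k + 3)*(k^3 - 9*k^2 + 20*k) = k^2*(k - 5)*(k + 3)*(k^2 - 9*k + 20) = k^2*(k - 5)^2*(k + 3)*(k - 4)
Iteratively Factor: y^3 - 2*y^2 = (y)*(y^2 - 2*y) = y^2*(y - 2)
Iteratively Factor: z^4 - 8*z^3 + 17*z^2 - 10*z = (z - 5)*(z^3 - 3*z^2 + 2*z) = (z - 5)*(z - 2)*(z^2 - z) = z*(z - 5)*(z - 2)*(z - 1)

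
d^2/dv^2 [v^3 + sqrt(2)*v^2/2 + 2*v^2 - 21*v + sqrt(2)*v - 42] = 6*v + sqrt(2) + 4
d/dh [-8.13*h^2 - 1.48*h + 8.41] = -16.26*h - 1.48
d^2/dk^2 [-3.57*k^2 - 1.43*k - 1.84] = -7.14000000000000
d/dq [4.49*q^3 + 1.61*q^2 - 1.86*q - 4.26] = 13.47*q^2 + 3.22*q - 1.86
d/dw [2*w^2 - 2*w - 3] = 4*w - 2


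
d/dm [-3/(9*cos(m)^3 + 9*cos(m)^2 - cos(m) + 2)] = 3*(-27*cos(m)^2 - 18*cos(m) + 1)*sin(m)/(9*cos(m)^3 + 9*cos(m)^2 - cos(m) + 2)^2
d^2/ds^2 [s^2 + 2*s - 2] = 2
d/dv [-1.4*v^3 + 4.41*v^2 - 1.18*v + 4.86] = -4.2*v^2 + 8.82*v - 1.18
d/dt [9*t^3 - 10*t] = 27*t^2 - 10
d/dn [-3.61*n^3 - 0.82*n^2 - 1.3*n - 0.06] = -10.83*n^2 - 1.64*n - 1.3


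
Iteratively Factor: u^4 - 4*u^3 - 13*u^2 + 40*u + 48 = (u + 3)*(u^3 - 7*u^2 + 8*u + 16) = (u - 4)*(u + 3)*(u^2 - 3*u - 4) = (u - 4)^2*(u + 3)*(u + 1)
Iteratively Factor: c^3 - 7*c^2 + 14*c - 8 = (c - 4)*(c^2 - 3*c + 2) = (c - 4)*(c - 2)*(c - 1)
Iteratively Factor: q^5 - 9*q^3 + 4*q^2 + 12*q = (q - 2)*(q^4 + 2*q^3 - 5*q^2 - 6*q) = (q - 2)^2*(q^3 + 4*q^2 + 3*q) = q*(q - 2)^2*(q^2 + 4*q + 3) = q*(q - 2)^2*(q + 3)*(q + 1)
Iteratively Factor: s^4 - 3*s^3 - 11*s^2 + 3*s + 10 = (s + 2)*(s^3 - 5*s^2 - s + 5) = (s - 5)*(s + 2)*(s^2 - 1) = (s - 5)*(s - 1)*(s + 2)*(s + 1)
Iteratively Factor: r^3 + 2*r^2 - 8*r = (r)*(r^2 + 2*r - 8) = r*(r - 2)*(r + 4)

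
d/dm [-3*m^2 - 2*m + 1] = -6*m - 2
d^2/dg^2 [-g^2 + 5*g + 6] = -2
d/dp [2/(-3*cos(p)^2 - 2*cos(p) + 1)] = -4*(3*cos(p) + 1)*sin(p)/(3*cos(p)^2 + 2*cos(p) - 1)^2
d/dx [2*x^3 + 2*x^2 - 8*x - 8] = 6*x^2 + 4*x - 8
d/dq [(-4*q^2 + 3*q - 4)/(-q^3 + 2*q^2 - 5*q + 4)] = 2*(-2*q^4 + 3*q^3 + q^2 - 8*q - 4)/(q^6 - 4*q^5 + 14*q^4 - 28*q^3 + 41*q^2 - 40*q + 16)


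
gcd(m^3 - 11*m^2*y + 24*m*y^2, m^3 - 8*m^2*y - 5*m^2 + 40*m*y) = -m^2 + 8*m*y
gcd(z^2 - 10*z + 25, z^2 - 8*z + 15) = z - 5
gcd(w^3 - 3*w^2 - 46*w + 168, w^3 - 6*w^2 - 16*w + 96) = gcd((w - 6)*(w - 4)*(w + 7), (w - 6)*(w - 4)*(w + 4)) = w^2 - 10*w + 24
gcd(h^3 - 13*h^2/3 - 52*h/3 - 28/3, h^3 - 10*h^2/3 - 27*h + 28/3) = h - 7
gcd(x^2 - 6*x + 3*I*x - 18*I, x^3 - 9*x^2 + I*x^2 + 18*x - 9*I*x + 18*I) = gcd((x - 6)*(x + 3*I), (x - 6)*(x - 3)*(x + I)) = x - 6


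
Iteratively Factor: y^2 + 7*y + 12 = (y + 4)*(y + 3)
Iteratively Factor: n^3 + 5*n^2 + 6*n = (n)*(n^2 + 5*n + 6) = n*(n + 2)*(n + 3)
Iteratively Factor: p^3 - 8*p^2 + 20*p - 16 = (p - 4)*(p^2 - 4*p + 4) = (p - 4)*(p - 2)*(p - 2)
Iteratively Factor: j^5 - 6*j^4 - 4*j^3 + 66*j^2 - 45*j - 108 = (j + 3)*(j^4 - 9*j^3 + 23*j^2 - 3*j - 36) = (j - 3)*(j + 3)*(j^3 - 6*j^2 + 5*j + 12) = (j - 4)*(j - 3)*(j + 3)*(j^2 - 2*j - 3) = (j - 4)*(j - 3)^2*(j + 3)*(j + 1)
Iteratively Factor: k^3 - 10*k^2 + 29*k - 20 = (k - 5)*(k^2 - 5*k + 4) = (k - 5)*(k - 1)*(k - 4)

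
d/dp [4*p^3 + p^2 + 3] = 2*p*(6*p + 1)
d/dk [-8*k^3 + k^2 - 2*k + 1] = -24*k^2 + 2*k - 2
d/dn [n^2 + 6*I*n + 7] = 2*n + 6*I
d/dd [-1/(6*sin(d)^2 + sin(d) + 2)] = (12*sin(d) + 1)*cos(d)/(6*sin(d)^2 + sin(d) + 2)^2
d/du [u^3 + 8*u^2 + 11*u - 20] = 3*u^2 + 16*u + 11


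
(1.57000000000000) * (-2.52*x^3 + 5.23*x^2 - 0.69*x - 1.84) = -3.9564*x^3 + 8.2111*x^2 - 1.0833*x - 2.8888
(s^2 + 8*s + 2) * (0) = 0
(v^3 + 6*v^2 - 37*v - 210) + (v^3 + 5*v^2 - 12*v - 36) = 2*v^3 + 11*v^2 - 49*v - 246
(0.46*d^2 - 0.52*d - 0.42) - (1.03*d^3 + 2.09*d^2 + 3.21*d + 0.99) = -1.03*d^3 - 1.63*d^2 - 3.73*d - 1.41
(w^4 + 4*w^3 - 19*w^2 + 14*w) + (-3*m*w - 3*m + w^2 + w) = -3*m*w - 3*m + w^4 + 4*w^3 - 18*w^2 + 15*w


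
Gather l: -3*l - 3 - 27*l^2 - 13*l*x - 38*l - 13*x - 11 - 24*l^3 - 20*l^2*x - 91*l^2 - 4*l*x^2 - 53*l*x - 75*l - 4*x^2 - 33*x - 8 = -24*l^3 + l^2*(-20*x - 118) + l*(-4*x^2 - 66*x - 116) - 4*x^2 - 46*x - 22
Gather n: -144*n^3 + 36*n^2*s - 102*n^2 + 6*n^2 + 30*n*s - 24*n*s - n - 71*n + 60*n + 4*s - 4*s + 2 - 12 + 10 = -144*n^3 + n^2*(36*s - 96) + n*(6*s - 12)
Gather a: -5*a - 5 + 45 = 40 - 5*a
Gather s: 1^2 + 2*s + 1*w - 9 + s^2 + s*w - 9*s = s^2 + s*(w - 7) + w - 8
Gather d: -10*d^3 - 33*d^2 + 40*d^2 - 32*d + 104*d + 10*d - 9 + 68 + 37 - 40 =-10*d^3 + 7*d^2 + 82*d + 56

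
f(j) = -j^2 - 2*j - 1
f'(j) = -2*j - 2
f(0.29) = -1.66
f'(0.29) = -2.58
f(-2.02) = -1.04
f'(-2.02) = 2.04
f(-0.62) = -0.14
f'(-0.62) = -0.76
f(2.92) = -15.37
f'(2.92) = -7.84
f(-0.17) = -0.69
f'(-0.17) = -1.66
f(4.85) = -34.22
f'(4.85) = -11.70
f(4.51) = -30.36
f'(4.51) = -11.02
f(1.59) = -6.71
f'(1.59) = -5.18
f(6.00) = -49.00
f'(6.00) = -14.00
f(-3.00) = -4.00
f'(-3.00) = 4.00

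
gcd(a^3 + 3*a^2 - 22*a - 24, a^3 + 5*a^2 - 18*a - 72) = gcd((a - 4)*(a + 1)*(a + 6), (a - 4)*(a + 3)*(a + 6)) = a^2 + 2*a - 24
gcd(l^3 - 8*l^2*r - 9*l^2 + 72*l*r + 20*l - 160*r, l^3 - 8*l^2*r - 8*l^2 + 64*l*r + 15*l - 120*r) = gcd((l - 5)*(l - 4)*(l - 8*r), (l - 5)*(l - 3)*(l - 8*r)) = -l^2 + 8*l*r + 5*l - 40*r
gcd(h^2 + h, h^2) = h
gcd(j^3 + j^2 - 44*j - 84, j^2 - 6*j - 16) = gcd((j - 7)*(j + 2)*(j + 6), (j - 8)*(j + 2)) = j + 2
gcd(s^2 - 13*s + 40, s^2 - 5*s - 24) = s - 8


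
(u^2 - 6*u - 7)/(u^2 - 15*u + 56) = (u + 1)/(u - 8)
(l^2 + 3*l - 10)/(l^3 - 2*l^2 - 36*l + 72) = (l + 5)/(l^2 - 36)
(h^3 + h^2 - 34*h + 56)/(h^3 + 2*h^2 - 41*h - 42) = (h^2 - 6*h + 8)/(h^2 - 5*h - 6)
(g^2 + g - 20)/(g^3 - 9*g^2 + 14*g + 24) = (g + 5)/(g^2 - 5*g - 6)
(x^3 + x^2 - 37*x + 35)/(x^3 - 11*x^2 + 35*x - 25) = (x + 7)/(x - 5)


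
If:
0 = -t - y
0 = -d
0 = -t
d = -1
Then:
No Solution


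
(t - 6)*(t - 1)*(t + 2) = t^3 - 5*t^2 - 8*t + 12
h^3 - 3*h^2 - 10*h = h*(h - 5)*(h + 2)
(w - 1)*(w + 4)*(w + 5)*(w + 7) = w^4 + 15*w^3 + 67*w^2 + 57*w - 140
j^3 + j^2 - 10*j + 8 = (j - 2)*(j - 1)*(j + 4)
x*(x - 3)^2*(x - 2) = x^4 - 8*x^3 + 21*x^2 - 18*x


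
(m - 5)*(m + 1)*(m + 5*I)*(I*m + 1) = I*m^4 - 4*m^3 - 4*I*m^3 + 16*m^2 + 20*m - 20*I*m - 25*I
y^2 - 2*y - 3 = (y - 3)*(y + 1)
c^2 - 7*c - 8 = (c - 8)*(c + 1)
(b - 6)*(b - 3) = b^2 - 9*b + 18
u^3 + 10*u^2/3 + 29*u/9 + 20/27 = (u + 1/3)*(u + 4/3)*(u + 5/3)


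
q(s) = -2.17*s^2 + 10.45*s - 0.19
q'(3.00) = -2.57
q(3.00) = 11.63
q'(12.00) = -41.63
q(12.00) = -187.27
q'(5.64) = -14.03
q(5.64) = -10.28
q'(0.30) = 9.15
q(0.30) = 2.75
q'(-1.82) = 18.35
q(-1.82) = -26.40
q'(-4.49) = 29.94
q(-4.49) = -90.86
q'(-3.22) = 24.42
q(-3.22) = -56.34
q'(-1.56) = 17.22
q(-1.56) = -21.77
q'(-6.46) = 38.49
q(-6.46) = -158.25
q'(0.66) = 7.59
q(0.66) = 5.76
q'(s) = 10.45 - 4.34*s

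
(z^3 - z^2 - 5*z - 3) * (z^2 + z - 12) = z^5 - 18*z^3 + 4*z^2 + 57*z + 36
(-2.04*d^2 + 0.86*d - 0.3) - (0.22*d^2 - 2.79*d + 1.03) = -2.26*d^2 + 3.65*d - 1.33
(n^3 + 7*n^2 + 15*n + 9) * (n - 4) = n^4 + 3*n^3 - 13*n^2 - 51*n - 36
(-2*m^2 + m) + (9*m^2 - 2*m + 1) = 7*m^2 - m + 1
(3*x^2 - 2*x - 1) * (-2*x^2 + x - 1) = -6*x^4 + 7*x^3 - 3*x^2 + x + 1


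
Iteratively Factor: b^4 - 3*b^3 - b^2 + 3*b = (b - 1)*(b^3 - 2*b^2 - 3*b) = (b - 1)*(b + 1)*(b^2 - 3*b) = (b - 3)*(b - 1)*(b + 1)*(b)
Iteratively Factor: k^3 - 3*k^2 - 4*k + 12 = (k - 2)*(k^2 - k - 6) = (k - 2)*(k + 2)*(k - 3)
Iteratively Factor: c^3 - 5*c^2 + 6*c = (c - 3)*(c^2 - 2*c) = (c - 3)*(c - 2)*(c)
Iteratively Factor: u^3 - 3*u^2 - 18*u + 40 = (u + 4)*(u^2 - 7*u + 10) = (u - 2)*(u + 4)*(u - 5)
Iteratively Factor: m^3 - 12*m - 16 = (m + 2)*(m^2 - 2*m - 8) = (m + 2)^2*(m - 4)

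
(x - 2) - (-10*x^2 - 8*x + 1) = 10*x^2 + 9*x - 3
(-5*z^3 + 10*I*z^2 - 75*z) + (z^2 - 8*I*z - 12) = -5*z^3 + z^2 + 10*I*z^2 - 75*z - 8*I*z - 12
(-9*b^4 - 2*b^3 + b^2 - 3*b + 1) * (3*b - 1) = -27*b^5 + 3*b^4 + 5*b^3 - 10*b^2 + 6*b - 1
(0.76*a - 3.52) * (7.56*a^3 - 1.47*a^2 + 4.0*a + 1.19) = 5.7456*a^4 - 27.7284*a^3 + 8.2144*a^2 - 13.1756*a - 4.1888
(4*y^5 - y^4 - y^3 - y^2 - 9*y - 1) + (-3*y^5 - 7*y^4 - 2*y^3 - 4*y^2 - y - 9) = y^5 - 8*y^4 - 3*y^3 - 5*y^2 - 10*y - 10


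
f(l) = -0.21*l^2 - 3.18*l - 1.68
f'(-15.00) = 3.12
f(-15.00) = -1.23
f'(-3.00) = -1.92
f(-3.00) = 5.97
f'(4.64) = -5.13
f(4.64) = -20.96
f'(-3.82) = -1.58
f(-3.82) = 7.40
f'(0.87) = -3.55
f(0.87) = -4.61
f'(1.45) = -3.79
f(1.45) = -6.73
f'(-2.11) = -2.29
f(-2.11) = 4.09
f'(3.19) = -4.52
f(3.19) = -13.96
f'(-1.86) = -2.40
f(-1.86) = 3.51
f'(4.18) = -4.94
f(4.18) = -18.64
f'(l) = -0.42*l - 3.18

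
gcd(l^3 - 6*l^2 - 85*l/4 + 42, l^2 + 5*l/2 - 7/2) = l + 7/2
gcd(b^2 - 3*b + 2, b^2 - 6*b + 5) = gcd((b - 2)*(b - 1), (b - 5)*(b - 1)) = b - 1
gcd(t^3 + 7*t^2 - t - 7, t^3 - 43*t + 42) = t^2 + 6*t - 7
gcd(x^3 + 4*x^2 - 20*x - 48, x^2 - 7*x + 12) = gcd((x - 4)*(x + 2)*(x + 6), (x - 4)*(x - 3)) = x - 4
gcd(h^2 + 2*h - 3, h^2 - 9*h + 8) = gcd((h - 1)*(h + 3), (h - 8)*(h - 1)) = h - 1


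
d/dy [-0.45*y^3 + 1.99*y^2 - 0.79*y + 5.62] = -1.35*y^2 + 3.98*y - 0.79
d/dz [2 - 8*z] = -8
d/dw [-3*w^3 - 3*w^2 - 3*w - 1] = -9*w^2 - 6*w - 3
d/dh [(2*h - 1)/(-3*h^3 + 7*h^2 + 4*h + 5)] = (12*h^3 - 23*h^2 + 14*h + 14)/(9*h^6 - 42*h^5 + 25*h^4 + 26*h^3 + 86*h^2 + 40*h + 25)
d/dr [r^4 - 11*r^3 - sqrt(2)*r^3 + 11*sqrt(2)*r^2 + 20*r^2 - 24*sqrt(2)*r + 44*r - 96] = 4*r^3 - 33*r^2 - 3*sqrt(2)*r^2 + 22*sqrt(2)*r + 40*r - 24*sqrt(2) + 44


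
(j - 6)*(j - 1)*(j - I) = j^3 - 7*j^2 - I*j^2 + 6*j + 7*I*j - 6*I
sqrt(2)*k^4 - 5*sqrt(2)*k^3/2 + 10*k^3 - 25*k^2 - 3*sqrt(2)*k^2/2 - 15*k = k*(k - 3)*(k + 5*sqrt(2))*(sqrt(2)*k + sqrt(2)/2)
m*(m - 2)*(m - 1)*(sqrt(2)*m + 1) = sqrt(2)*m^4 - 3*sqrt(2)*m^3 + m^3 - 3*m^2 + 2*sqrt(2)*m^2 + 2*m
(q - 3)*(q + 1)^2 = q^3 - q^2 - 5*q - 3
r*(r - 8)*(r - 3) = r^3 - 11*r^2 + 24*r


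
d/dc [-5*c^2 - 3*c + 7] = -10*c - 3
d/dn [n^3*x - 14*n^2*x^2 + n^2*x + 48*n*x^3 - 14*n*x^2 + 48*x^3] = x*(3*n^2 - 28*n*x + 2*n + 48*x^2 - 14*x)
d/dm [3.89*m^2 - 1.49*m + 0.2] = 7.78*m - 1.49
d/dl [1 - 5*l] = -5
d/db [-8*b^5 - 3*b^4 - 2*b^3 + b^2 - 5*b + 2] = -40*b^4 - 12*b^3 - 6*b^2 + 2*b - 5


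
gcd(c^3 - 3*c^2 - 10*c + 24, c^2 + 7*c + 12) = c + 3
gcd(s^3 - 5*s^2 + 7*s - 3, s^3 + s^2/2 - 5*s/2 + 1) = s - 1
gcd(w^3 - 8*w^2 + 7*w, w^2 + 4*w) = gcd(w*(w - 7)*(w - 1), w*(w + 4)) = w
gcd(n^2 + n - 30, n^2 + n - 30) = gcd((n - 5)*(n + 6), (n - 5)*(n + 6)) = n^2 + n - 30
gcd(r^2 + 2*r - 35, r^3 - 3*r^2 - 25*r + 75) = r - 5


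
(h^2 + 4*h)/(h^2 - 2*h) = (h + 4)/(h - 2)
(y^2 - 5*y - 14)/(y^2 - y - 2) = (-y^2 + 5*y + 14)/(-y^2 + y + 2)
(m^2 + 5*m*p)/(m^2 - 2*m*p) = (m + 5*p)/(m - 2*p)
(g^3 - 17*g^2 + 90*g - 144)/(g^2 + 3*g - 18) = (g^2 - 14*g + 48)/(g + 6)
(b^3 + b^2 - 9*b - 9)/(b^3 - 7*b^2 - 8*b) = (b^2 - 9)/(b*(b - 8))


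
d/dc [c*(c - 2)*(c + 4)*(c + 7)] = 4*c^3 + 27*c^2 + 12*c - 56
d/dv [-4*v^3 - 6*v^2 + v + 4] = -12*v^2 - 12*v + 1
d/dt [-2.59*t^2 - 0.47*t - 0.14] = -5.18*t - 0.47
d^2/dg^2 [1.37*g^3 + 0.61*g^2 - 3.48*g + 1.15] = 8.22*g + 1.22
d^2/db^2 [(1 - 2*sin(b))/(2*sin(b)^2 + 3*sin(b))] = (8*sin(b)^2 - 28*sin(b) - 34 + 15/sin(b) + 36/sin(b)^2 + 18/sin(b)^3)/(2*sin(b) + 3)^3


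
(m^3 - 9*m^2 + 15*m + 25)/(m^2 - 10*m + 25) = m + 1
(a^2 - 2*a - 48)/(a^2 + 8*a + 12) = (a - 8)/(a + 2)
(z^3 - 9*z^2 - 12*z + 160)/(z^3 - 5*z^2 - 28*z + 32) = (z - 5)/(z - 1)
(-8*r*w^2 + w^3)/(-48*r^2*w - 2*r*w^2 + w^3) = w/(6*r + w)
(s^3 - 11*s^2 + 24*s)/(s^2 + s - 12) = s*(s - 8)/(s + 4)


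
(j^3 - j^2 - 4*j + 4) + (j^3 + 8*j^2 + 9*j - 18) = 2*j^3 + 7*j^2 + 5*j - 14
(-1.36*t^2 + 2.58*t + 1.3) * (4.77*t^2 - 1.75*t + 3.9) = -6.4872*t^4 + 14.6866*t^3 - 3.618*t^2 + 7.787*t + 5.07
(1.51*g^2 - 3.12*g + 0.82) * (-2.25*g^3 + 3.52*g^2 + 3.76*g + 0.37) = -3.3975*g^5 + 12.3352*g^4 - 7.1498*g^3 - 8.2861*g^2 + 1.9288*g + 0.3034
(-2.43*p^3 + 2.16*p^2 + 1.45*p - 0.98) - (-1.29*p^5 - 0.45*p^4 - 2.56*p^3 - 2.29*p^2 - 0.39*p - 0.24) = 1.29*p^5 + 0.45*p^4 + 0.13*p^3 + 4.45*p^2 + 1.84*p - 0.74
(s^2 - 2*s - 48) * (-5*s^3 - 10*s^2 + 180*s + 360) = -5*s^5 + 440*s^3 + 480*s^2 - 9360*s - 17280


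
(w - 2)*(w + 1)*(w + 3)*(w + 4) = w^4 + 6*w^3 + 3*w^2 - 26*w - 24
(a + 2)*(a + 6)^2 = a^3 + 14*a^2 + 60*a + 72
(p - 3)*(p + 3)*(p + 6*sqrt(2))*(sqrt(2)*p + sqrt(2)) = sqrt(2)*p^4 + sqrt(2)*p^3 + 12*p^3 - 9*sqrt(2)*p^2 + 12*p^2 - 108*p - 9*sqrt(2)*p - 108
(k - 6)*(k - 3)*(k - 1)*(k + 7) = k^4 - 3*k^3 - 43*k^2 + 171*k - 126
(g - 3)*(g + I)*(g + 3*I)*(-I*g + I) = -I*g^4 + 4*g^3 + 4*I*g^3 - 16*g^2 + 12*g - 12*I*g + 9*I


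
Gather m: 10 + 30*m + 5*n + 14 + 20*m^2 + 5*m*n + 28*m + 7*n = 20*m^2 + m*(5*n + 58) + 12*n + 24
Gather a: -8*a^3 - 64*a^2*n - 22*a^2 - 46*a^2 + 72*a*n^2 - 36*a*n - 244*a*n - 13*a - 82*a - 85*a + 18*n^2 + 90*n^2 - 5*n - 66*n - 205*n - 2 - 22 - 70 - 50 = -8*a^3 + a^2*(-64*n - 68) + a*(72*n^2 - 280*n - 180) + 108*n^2 - 276*n - 144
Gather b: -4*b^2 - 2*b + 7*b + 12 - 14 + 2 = -4*b^2 + 5*b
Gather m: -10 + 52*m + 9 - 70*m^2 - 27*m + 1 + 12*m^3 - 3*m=12*m^3 - 70*m^2 + 22*m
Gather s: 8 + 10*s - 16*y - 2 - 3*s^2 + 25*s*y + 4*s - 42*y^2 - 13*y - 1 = -3*s^2 + s*(25*y + 14) - 42*y^2 - 29*y + 5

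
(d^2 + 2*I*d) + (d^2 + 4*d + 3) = 2*d^2 + 4*d + 2*I*d + 3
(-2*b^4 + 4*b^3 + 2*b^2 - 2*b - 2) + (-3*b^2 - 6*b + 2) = -2*b^4 + 4*b^3 - b^2 - 8*b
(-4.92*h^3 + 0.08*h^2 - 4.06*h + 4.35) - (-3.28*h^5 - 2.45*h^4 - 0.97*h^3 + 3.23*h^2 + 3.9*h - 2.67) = 3.28*h^5 + 2.45*h^4 - 3.95*h^3 - 3.15*h^2 - 7.96*h + 7.02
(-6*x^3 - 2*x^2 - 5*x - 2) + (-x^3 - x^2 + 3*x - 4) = -7*x^3 - 3*x^2 - 2*x - 6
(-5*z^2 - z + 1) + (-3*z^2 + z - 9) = -8*z^2 - 8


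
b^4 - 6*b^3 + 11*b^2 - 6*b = b*(b - 3)*(b - 2)*(b - 1)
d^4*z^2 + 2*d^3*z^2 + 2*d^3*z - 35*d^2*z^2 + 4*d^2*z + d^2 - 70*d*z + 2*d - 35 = (d - 5)*(d + 7)*(d*z + 1)^2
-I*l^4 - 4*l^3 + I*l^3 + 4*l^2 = l^2*(l - 4*I)*(-I*l + I)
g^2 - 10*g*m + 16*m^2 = (g - 8*m)*(g - 2*m)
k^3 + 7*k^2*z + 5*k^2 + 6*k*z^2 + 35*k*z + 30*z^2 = (k + 5)*(k + z)*(k + 6*z)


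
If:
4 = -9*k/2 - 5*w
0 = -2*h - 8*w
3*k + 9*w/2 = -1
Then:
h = -40/7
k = -52/21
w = 10/7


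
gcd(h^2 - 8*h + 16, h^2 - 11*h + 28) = h - 4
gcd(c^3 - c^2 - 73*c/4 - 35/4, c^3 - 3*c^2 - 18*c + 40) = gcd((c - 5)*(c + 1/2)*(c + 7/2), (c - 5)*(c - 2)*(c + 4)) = c - 5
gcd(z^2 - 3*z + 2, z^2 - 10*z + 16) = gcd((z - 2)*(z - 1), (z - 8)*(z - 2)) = z - 2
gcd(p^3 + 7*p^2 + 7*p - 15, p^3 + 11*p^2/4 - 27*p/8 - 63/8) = p + 3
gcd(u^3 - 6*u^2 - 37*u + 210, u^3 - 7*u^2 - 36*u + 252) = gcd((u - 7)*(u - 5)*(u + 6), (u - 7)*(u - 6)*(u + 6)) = u^2 - u - 42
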